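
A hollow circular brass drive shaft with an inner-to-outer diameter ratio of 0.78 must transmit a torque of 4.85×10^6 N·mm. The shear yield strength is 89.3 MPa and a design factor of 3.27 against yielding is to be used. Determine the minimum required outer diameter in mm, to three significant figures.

d_o = 113 mm

τ_allow = 89.3/3.27 = 27.31 MPa.
For a hollow shaft τ = 16T/[πd_o³(1−k⁴)] with k = 0.78, so 1−k⁴ = 0.6298.
d_o³ = 16T/[π τ_allow (1−k⁴)] = 16×4850000/(π×27.31×0.6298) = 1.436×10^6 mm³.
d_o = 112.8 mm.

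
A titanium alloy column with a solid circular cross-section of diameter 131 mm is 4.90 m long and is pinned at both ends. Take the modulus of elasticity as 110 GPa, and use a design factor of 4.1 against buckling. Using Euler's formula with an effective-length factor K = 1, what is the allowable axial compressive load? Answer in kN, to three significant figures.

P_allow = 159 kN

I = πd⁴/64 = π×131⁴/64 = 1.446×10^7 mm⁴.
Effective length L_e = KL = 1×4.90 m = 4900 mm.
Euler critical load P_cr = π²EI/L_e² = π²×110000×1.446×10^7/4900² = 653700 N.
P_allow = P_cr/n = 653700/4.1 = 159400 N.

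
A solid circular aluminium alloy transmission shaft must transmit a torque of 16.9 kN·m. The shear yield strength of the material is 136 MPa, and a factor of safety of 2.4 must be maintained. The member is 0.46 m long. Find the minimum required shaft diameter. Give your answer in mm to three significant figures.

d = 115 mm

Allowable shear stress τ_allow = 136/2.4 = 56.67 MPa.
For a solid shaft τ = 16T/(πd³), so d³ = 16T/(π τ_allow) = 16×1.6900×10^7/(π×56.67) = 1.519×10^6 mm³.
d = (1.519×10^6)^(1/3) = 115.0 mm.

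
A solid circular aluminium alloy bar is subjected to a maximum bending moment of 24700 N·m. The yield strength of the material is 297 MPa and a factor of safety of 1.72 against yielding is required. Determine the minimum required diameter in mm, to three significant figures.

d = 113 mm

σ_allow = 297/1.72 = 172.7 MPa.
For a solid circular section σ = 32M/(πd³), so d³ = 32M/(π σ_allow) = 32×2.4700×10^7/(π×172.7) = 1.457×10^6 mm³.
d = 113.4 mm.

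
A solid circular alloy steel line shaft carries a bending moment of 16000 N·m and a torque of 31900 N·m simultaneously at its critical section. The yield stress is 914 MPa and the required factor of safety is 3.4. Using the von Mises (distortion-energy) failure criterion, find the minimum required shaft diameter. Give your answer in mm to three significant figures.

d = 107 mm

σ_allow = σ_y/n = 914/3.4 = 268.8 MPa.
For a solid shaft σ_b = 32M/(πd³) and τ = 16T/(πd³), so the von Mises stress is σ' = (16/πd³)·√(4M²+3T²).
√(4M²+3T²) = √(4×(1.600×10^7)² + 3×(3.190×10^7)²) = 6.385×10^7 N·mm.
d³ = 16×6.385×10^7/(π×268.8) = 1.210×10^6 mm³.
d = 106.6 mm.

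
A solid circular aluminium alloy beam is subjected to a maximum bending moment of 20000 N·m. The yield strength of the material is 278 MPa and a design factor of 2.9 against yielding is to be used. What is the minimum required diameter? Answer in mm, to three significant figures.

σ_allow = 278/2.9 = 95.86 MPa.
For a solid circular section σ = 32M/(πd³), so d³ = 32M/(π σ_allow) = 32×2.0000×10^7/(π×95.86) = 2.125×10^6 mm³.
d = 128.6 mm.

d = 129 mm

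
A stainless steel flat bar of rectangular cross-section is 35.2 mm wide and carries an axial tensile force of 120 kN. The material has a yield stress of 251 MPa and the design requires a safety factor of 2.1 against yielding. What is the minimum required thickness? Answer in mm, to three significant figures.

σ_allow = 251/2.1 = 119.5 MPa.
Required area A = F/σ_allow = 120000/119.5 = 1004 mm².
t = A/w = 1004/35.2 = 28.52 mm.

t = 28.5 mm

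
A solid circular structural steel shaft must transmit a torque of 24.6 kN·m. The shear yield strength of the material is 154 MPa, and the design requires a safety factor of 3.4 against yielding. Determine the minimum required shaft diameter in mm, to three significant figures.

Allowable shear stress τ_allow = 154/3.4 = 45.29 MPa.
For a solid shaft τ = 16T/(πd³), so d³ = 16T/(π τ_allow) = 16×2.4600×10^7/(π×45.29) = 2.766×10^6 mm³.
d = (2.766×10^6)^(1/3) = 140.4 mm.

d = 140 mm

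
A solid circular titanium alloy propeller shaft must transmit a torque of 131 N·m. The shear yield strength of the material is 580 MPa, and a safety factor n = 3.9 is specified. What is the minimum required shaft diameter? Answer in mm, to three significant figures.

d = 16.5 mm

Allowable shear stress τ_allow = 580/3.9 = 148.7 MPa.
For a solid shaft τ = 16T/(πd³), so d³ = 16T/(π τ_allow) = 16×131000/(π×148.7) = 4486 mm³.
d = (4486)^(1/3) = 16.49 mm.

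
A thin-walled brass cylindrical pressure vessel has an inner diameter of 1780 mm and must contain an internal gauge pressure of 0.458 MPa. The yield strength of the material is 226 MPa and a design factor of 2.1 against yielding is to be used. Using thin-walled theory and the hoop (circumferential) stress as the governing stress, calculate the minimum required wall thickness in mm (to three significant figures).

σ_allow = 226/2.1 = 107.6 MPa.
Hoop stress σ_h = pD/(2t), so t = pD/(2σ_allow) = 0.458×1780/(2×107.6) = 3.788 mm.

t = 3.79 mm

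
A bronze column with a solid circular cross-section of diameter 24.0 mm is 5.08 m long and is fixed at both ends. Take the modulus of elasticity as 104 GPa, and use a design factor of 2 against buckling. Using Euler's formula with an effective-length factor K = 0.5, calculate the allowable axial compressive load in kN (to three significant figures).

I = πd⁴/64 = π×24.0⁴/64 = 16290 mm⁴.
Effective length L_e = KL = 0.5×5.08 m = 2540 mm.
Euler critical load P_cr = π²EI/L_e² = π²×104000×16290/2540² = 2591 N.
P_allow = P_cr/n = 2591/2 = 1296 N.

P_allow = 1.30 kN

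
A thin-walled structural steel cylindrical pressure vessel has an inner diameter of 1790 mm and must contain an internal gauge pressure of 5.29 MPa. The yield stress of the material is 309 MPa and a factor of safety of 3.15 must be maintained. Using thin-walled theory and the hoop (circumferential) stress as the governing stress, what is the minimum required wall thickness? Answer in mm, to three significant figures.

t = 48.3 mm

σ_allow = 309/3.15 = 98.10 MPa.
Hoop stress σ_h = pD/(2t), so t = pD/(2σ_allow) = 5.29×1790/(2×98.10) = 48.26 mm.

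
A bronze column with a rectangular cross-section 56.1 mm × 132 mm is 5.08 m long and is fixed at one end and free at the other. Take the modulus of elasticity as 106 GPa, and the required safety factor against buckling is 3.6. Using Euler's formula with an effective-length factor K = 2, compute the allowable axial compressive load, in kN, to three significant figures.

Buckling occurs about the weak axis: I_min = h·b³/12 = 132×56.1³/12 = 1.942×10^6 mm⁴ (b = 56.1 mm is the smaller dimension).
Effective length L_e = KL = 2×5.08 m = 10160 mm.
Euler critical load P_cr = π²EI/L_e² = π²×106000×1.942×10^6/10160² = 19680 N.
P_allow = P_cr/n = 19680/3.6 = 5468 N.

P_allow = 5.47 kN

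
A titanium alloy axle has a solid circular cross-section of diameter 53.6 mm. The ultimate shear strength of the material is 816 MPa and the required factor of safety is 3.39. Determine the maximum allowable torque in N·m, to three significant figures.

T_allow = 7280 N·m

τ_allow = 816/3.39 = 240.7 MPa.
For a solid shaft T_allow = τ_allow·πd³/16; πd³/16 = π×53.6³/16 = 30240 mm³.
T_allow = 240.7×30240 = 7.278×10^6 N·mm = 7278 N·m.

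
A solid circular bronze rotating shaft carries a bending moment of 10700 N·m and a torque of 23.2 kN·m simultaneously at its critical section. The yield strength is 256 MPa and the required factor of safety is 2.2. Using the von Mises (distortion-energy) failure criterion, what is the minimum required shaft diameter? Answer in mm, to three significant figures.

σ_allow = σ_y/n = 256/2.2 = 116.4 MPa.
For a solid shaft σ_b = 32M/(πd³) and τ = 16T/(πd³), so the von Mises stress is σ' = (16/πd³)·√(4M²+3T²).
√(4M²+3T²) = √(4×(1.070×10^7)² + 3×(2.320×10^7)²) = 4.553×10^7 N·mm.
d³ = 16×4.553×10^7/(π×116.4) = 1.993×10^6 mm³.
d = 125.8 mm.

d = 126 mm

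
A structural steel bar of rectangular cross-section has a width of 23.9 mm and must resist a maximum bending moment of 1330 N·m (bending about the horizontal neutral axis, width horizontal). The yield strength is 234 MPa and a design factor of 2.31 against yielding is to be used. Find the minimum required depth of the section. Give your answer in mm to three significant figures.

h = 57.4 mm

σ_allow = 234/2.31 = 101.3 MPa.
For a rectangular section σ = 6M/(bh²), so h² = 6M/(b σ_allow) = 6×1330000/(23.9×101.3) = 3296 mm².
h = 57.41 mm.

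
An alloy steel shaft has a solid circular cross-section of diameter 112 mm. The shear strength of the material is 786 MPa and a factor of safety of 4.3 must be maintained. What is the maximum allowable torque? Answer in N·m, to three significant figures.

τ_allow = 786/4.3 = 182.8 MPa.
For a solid shaft T_allow = τ_allow·πd³/16; πd³/16 = π×112³/16 = 275900 mm³.
T_allow = 182.8×275900 = 5.042×10^7 N·mm = 50420 N·m.

T_allow = 50400 N·m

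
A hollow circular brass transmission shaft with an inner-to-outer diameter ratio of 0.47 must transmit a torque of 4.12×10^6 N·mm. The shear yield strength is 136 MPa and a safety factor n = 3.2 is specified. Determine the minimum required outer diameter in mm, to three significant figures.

τ_allow = 136/3.2 = 42.50 MPa.
For a hollow shaft τ = 16T/[πd_o³(1−k⁴)] with k = 0.47, so 1−k⁴ = 0.9512.
d_o³ = 16T/[π τ_allow (1−k⁴)] = 16×4120000/(π×42.50×0.9512) = 519000 mm³.
d_o = 80.37 mm.

d_o = 80.4 mm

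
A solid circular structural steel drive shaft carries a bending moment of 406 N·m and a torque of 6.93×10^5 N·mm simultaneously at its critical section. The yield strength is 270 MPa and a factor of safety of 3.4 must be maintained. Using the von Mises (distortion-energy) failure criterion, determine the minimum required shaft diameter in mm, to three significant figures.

d = 45.3 mm

σ_allow = σ_y/n = 270/3.4 = 79.41 MPa.
For a solid shaft σ_b = 32M/(πd³) and τ = 16T/(πd³), so the von Mises stress is σ' = (16/πd³)·√(4M²+3T²).
√(4M²+3T²) = √(4×(406000)² + 3×(693000)²) = 1.449×10^6 N·mm.
d³ = 16×1.449×10^6/(π×79.41) = 92940 mm³.
d = 45.30 mm.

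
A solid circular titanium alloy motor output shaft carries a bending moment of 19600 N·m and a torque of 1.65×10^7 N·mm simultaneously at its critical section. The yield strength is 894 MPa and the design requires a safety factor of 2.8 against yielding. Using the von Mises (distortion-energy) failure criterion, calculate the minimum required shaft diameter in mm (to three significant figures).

σ_allow = σ_y/n = 894/2.8 = 319.3 MPa.
For a solid shaft σ_b = 32M/(πd³) and τ = 16T/(πd³), so the von Mises stress is σ' = (16/πd³)·√(4M²+3T²).
√(4M²+3T²) = √(4×(1.960×10^7)² + 3×(1.650×10^7)²) = 4.851×10^7 N·mm.
d³ = 16×4.851×10^7/(π×319.3) = 773800 mm³.
d = 91.81 mm.

d = 91.8 mm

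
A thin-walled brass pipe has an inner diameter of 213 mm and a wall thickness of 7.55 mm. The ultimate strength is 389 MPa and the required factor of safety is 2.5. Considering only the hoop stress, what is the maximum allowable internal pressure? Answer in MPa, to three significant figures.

p_allow = 11.0 MPa

σ_allow = 389/2.5 = 155.6 MPa.
σ_h = pD/(2t) → p_allow = 2σ_allow t/D = 2×155.6×7.55/213 = 11.03 MPa.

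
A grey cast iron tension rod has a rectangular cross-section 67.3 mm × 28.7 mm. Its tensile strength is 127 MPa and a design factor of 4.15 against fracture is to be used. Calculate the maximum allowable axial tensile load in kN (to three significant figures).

F_allow = 59.1 kN

σ_allow = 127/4.15 = 30.60 MPa.
A = 67.3×28.7 = 1932 mm².
F_allow = σ_allow × A = 30.60×1932 = 59110 N.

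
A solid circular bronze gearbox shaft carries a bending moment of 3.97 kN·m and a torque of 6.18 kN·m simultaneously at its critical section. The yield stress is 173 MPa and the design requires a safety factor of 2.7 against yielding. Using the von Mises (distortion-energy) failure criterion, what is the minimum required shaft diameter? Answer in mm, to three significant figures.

σ_allow = σ_y/n = 173/2.7 = 64.07 MPa.
For a solid shaft σ_b = 32M/(πd³) and τ = 16T/(πd³), so the von Mises stress is σ' = (16/πd³)·√(4M²+3T²).
√(4M²+3T²) = √(4×(3.970×10^6)² + 3×(6.180×10^6)²) = 1.333×10^7 N·mm.
d³ = 16×1.333×10^7/(π×64.07) = 1.059×10^6 mm³.
d = 101.9 mm.

d = 102 mm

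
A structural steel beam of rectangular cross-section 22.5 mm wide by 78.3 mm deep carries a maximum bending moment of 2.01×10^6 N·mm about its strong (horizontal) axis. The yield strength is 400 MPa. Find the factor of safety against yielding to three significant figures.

Section modulus S = bh²/6 = 22.5×78.3²/6 = 22990 mm³.
σ = M/S = 2010000/22990 = 87.43 MPa.
n = 400/87.43 = 4.575.

n = 4.58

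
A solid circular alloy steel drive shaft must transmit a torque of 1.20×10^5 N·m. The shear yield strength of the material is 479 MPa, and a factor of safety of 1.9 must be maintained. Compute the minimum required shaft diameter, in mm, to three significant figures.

Allowable shear stress τ_allow = 479/1.9 = 252.1 MPa.
For a solid shaft τ = 16T/(πd³), so d³ = 16T/(π τ_allow) = 16×1.2000×10^8/(π×252.1) = 2.424×10^6 mm³.
d = (2.424×10^6)^(1/3) = 134.3 mm.

d = 134 mm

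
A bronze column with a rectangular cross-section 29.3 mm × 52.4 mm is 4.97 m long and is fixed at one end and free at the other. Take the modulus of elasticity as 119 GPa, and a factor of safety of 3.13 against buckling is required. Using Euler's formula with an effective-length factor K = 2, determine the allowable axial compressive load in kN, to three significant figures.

P_allow = 0.417 kN

Buckling occurs about the weak axis: I_min = h·b³/12 = 52.4×29.3³/12 = 109800 mm⁴ (b = 29.3 mm is the smaller dimension).
Effective length L_e = KL = 2×4.97 m = 9940 mm.
Euler critical load P_cr = π²EI/L_e² = π²×119000×109800/9940² = 1306 N.
P_allow = P_cr/n = 1306/3.13 = 417.1 N.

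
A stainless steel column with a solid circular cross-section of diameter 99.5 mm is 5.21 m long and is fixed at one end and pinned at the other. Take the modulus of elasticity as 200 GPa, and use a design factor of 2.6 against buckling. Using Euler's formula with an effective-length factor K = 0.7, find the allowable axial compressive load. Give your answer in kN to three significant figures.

I = πd⁴/64 = π×99.5⁴/64 = 4.811×10^6 mm⁴.
Effective length L_e = KL = 0.7×5.21 m = 3647 mm.
Euler critical load P_cr = π²EI/L_e² = π²×200000×4.811×10^6/3647² = 714000 N.
P_allow = P_cr/n = 714000/2.6 = 274600 N.

P_allow = 275 kN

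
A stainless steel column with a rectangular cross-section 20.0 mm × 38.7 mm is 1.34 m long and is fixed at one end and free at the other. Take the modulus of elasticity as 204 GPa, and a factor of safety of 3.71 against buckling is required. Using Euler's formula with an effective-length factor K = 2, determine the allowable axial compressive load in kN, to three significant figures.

P_allow = 1.95 kN

Buckling occurs about the weak axis: I_min = h·b³/12 = 38.7×20.0³/12 = 25800 mm⁴ (b = 20.0 mm is the smaller dimension).
Effective length L_e = KL = 2×1.34 m = 2680 mm.
Euler critical load P_cr = π²EI/L_e² = π²×204000×25800/2680² = 7232 N.
P_allow = P_cr/n = 7232/3.71 = 1949 N.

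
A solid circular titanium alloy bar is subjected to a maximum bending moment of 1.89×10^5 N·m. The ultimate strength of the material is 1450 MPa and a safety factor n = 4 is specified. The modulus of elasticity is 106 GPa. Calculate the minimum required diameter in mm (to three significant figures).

d = 174 mm

σ_allow = 1450/4 = 362.5 MPa.
For a solid circular section σ = 32M/(πd³), so d³ = 32M/(π σ_allow) = 32×1.8900×10^8/(π×362.5) = 5.311×10^6 mm³.
d = 174.5 mm.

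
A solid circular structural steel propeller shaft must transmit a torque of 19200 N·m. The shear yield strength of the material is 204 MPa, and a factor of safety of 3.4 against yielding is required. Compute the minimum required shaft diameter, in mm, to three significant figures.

d = 118 mm

Allowable shear stress τ_allow = 204/3.4 = 60.00 MPa.
For a solid shaft τ = 16T/(πd³), so d³ = 16T/(π τ_allow) = 16×1.9200×10^7/(π×60.00) = 1.630×10^6 mm³.
d = (1.630×10^6)^(1/3) = 117.7 mm.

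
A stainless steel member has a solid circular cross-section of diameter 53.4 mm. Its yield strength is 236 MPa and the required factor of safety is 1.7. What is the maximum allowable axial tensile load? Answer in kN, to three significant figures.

σ_allow = 236/1.7 = 138.8 MPa.
A = πd²/4 = π×53.4²/4 = 2240 mm².
F_allow = σ_allow × A = 138.8×2240 = 310900 N.

F_allow = 311 kN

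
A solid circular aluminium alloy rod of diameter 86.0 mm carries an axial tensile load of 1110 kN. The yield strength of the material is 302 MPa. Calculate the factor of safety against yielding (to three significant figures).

A = πd²/4 = 5809 mm².
σ = F/A = 1110000/5809 = 191.1 MPa.
n = 302/191.1 = 1.580.

n = 1.58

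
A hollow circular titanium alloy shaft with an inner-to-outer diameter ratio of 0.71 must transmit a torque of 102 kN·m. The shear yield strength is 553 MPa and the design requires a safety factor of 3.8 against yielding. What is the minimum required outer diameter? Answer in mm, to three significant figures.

τ_allow = 553/3.8 = 145.5 MPa.
For a hollow shaft τ = 16T/[πd_o³(1−k⁴)] with k = 0.71, so 1−k⁴ = 0.7459.
d_o³ = 16T/[π τ_allow (1−k⁴)] = 16×1.0200×10^8/(π×145.5×0.7459) = 4.786×10^6 mm³.
d_o = 168.5 mm.

d_o = 169 mm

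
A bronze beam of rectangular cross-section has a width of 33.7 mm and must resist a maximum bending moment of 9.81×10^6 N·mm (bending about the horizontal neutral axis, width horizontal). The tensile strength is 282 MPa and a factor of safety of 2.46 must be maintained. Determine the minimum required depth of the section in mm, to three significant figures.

σ_allow = 282/2.46 = 114.6 MPa.
For a rectangular section σ = 6M/(bh²), so h² = 6M/(b σ_allow) = 6×9810000/(33.7×114.6) = 15240 mm².
h = 123.4 mm.

h = 123 mm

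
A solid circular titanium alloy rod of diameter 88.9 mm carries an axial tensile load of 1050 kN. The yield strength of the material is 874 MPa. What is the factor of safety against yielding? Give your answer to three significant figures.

n = 5.17

A = πd²/4 = 6207 mm².
σ = F/A = 1050000/6207 = 169.2 MPa.
n = 874/169.2 = 5.167.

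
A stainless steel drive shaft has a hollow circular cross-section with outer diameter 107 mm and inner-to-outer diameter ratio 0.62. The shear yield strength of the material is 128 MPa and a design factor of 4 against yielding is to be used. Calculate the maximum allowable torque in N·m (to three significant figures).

τ_allow = 128/4 = 32.00 MPa.
For a hollow shaft T_allow = τ_allow·πd_o³(1−k⁴)/16 with 1−k⁴ = 0.8522, so πd_o³(1−k⁴)/16 = 205000 mm³.
T_allow = 32.00×205000 = 6.560×10^6 N·mm = 6560 N·m.

T_allow = 6560 N·m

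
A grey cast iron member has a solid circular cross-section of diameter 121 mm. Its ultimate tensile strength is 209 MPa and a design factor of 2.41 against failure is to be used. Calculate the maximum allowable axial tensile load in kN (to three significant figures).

σ_allow = 209/2.41 = 86.72 MPa.
A = πd²/4 = π×121²/4 = 11500 mm².
F_allow = σ_allow × A = 86.72×11500 = 997200 N.

F_allow = 997 kN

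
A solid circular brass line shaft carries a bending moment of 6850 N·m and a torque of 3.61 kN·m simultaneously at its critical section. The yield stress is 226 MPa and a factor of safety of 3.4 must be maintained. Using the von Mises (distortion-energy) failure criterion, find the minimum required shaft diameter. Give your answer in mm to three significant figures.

d = 105 mm

σ_allow = σ_y/n = 226/3.4 = 66.47 MPa.
For a solid shaft σ_b = 32M/(πd³) and τ = 16T/(πd³), so the von Mises stress is σ' = (16/πd³)·√(4M²+3T²).
√(4M²+3T²) = √(4×(6.850×10^6)² + 3×(3.610×10^6)²) = 1.506×10^7 N·mm.
d³ = 16×1.506×10^7/(π×66.47) = 1.154×10^6 mm³.
d = 104.9 mm.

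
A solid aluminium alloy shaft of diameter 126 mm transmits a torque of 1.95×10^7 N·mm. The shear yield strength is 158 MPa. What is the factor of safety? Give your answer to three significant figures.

n = 3.18

τ = 16T/(πd³) = 16×1.9500×10^7/(π×126³) = 49.65 MPa.
n = τ_limit/τ = 158/49.65 = 3.182.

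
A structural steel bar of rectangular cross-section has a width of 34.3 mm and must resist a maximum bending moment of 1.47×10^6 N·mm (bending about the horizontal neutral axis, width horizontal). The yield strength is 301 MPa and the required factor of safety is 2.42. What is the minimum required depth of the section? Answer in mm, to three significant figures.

h = 45.5 mm

σ_allow = 301/2.42 = 124.4 MPa.
For a rectangular section σ = 6M/(bh²), so h² = 6M/(b σ_allow) = 6×1470000/(34.3×124.4) = 2067 mm².
h = 45.47 mm.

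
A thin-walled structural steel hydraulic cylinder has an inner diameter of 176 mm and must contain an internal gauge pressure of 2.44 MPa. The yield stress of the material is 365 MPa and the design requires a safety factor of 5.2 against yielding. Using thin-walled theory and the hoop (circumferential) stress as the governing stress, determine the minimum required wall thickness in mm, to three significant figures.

σ_allow = 365/5.2 = 70.19 MPa.
Hoop stress σ_h = pD/(2t), so t = pD/(2σ_allow) = 2.44×176/(2×70.19) = 3.059 mm.

t = 3.06 mm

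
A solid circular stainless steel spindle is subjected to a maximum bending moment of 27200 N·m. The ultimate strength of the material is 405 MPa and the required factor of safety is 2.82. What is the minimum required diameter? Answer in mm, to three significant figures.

σ_allow = 405/2.82 = 143.6 MPa.
For a solid circular section σ = 32M/(πd³), so d³ = 32M/(π σ_allow) = 32×2.7200×10^7/(π×143.6) = 1.929×10^6 mm³.
d = 124.5 mm.

d = 124 mm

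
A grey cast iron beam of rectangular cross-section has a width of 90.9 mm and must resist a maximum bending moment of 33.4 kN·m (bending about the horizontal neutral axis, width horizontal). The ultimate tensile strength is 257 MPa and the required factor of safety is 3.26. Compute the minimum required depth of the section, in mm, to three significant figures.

h = 167 mm

σ_allow = 257/3.26 = 78.83 MPa.
For a rectangular section σ = 6M/(bh²), so h² = 6M/(b σ_allow) = 6×3.3400×10^7/(90.9×78.83) = 27970 mm².
h = 167.2 mm.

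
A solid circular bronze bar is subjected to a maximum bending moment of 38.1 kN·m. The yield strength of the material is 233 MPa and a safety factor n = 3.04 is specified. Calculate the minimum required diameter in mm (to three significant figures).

σ_allow = 233/3.04 = 76.64 MPa.
For a solid circular section σ = 32M/(πd³), so d³ = 32M/(π σ_allow) = 32×3.8100×10^7/(π×76.64) = 5.063×10^6 mm³.
d = 171.7 mm.

d = 172 mm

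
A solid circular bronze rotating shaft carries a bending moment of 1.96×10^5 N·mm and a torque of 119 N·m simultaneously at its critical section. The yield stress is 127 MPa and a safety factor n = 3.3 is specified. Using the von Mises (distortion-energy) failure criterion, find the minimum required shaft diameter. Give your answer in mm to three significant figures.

σ_allow = σ_y/n = 127/3.3 = 38.48 MPa.
For a solid shaft σ_b = 32M/(πd³) and τ = 16T/(πd³), so the von Mises stress is σ' = (16/πd³)·√(4M²+3T²).
√(4M²+3T²) = √(4×(196000)² + 3×(119000)²) = 442900 N·mm.
d³ = 16×442900/(π×38.48) = 58610 mm³.
d = 38.84 mm.

d = 38.8 mm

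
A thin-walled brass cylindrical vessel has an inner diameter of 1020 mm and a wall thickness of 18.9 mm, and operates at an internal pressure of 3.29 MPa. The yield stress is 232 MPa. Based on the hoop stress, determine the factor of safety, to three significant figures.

σ_h = pD/(2t) = 3.29×1020/(2×18.9) = 88.78 MPa.
n = 232/88.78 = 2.613.

n = 2.61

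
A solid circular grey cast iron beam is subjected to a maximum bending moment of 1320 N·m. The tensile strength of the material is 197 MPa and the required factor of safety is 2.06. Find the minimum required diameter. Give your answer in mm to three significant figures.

σ_allow = 197/2.06 = 95.63 MPa.
For a solid circular section σ = 32M/(πd³), so d³ = 32M/(π σ_allow) = 32×1320000/(π×95.63) = 140600 mm³.
d = 52.00 mm.

d = 52.0 mm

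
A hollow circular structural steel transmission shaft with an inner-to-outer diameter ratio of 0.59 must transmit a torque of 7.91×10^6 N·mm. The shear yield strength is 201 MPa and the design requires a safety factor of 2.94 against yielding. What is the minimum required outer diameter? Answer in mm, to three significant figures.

d_o = 87.5 mm

τ_allow = 201/2.94 = 68.37 MPa.
For a hollow shaft τ = 16T/[πd_o³(1−k⁴)] with k = 0.59, so 1−k⁴ = 0.8788.
d_o³ = 16T/[π τ_allow (1−k⁴)] = 16×7910000/(π×68.37×0.8788) = 670500 mm³.
d_o = 87.52 mm.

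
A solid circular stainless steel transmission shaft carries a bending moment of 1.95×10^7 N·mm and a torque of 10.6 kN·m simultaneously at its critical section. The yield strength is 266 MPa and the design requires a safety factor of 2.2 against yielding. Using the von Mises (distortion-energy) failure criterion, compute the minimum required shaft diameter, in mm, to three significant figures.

σ_allow = σ_y/n = 266/2.2 = 120.9 MPa.
For a solid shaft σ_b = 32M/(πd³) and τ = 16T/(πd³), so the von Mises stress is σ' = (16/πd³)·√(4M²+3T²).
√(4M²+3T²) = √(4×(1.950×10^7)² + 3×(1.060×10^7)²) = 4.311×10^7 N·mm.
d³ = 16×4.311×10^7/(π×120.9) = 1.816×10^6 mm³.
d = 122.0 mm.

d = 122 mm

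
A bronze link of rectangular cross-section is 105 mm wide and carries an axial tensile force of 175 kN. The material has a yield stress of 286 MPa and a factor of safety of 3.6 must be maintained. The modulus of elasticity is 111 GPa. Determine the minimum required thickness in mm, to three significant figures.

σ_allow = 286/3.6 = 79.44 MPa.
Required area A = F/σ_allow = 175000/79.44 = 2203 mm².
t = A/w = 2203/105 = 20.98 mm.

t = 21.0 mm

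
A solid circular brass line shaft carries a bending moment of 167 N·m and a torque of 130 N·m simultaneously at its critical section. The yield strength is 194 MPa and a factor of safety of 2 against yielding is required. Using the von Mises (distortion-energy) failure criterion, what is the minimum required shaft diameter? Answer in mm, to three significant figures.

d = 27.7 mm

σ_allow = σ_y/n = 194/2 = 97.00 MPa.
For a solid shaft σ_b = 32M/(πd³) and τ = 16T/(πd³), so the von Mises stress is σ' = (16/πd³)·√(4M²+3T²).
√(4M²+3T²) = √(4×(167000)² + 3×(130000)²) = 402800 N·mm.
d³ = 16×402800/(π×97.00) = 21150 mm³.
d = 27.65 mm.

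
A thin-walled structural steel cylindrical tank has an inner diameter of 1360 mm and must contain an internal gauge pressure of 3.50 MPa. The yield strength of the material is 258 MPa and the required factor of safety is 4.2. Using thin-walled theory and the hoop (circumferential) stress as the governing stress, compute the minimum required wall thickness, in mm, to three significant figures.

t = 38.7 mm

σ_allow = 258/4.2 = 61.43 MPa.
Hoop stress σ_h = pD/(2t), so t = pD/(2σ_allow) = 3.50×1360/(2×61.43) = 38.74 mm.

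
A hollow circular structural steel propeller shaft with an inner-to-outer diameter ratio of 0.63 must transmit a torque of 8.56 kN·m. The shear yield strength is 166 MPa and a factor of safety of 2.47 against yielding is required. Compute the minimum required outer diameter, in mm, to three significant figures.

τ_allow = 166/2.47 = 67.21 MPa.
For a hollow shaft τ = 16T/[πd_o³(1−k⁴)] with k = 0.63, so 1−k⁴ = 0.8425.
d_o³ = 16T/[π τ_allow (1−k⁴)] = 16×8560000/(π×67.21×0.8425) = 770000 mm³.
d_o = 91.66 mm.

d_o = 91.7 mm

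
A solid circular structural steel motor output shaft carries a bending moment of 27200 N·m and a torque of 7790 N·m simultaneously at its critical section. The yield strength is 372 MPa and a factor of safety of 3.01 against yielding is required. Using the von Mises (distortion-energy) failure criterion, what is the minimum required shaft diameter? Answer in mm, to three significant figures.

σ_allow = σ_y/n = 372/3.01 = 123.6 MPa.
For a solid shaft σ_b = 32M/(πd³) and τ = 16T/(πd³), so the von Mises stress is σ' = (16/πd³)·√(4M²+3T²).
√(4M²+3T²) = √(4×(2.720×10^7)² + 3×(7.790×10^6)²) = 5.605×10^7 N·mm.
d³ = 16×5.605×10^7/(π×123.6) = 2.310×10^6 mm³.
d = 132.2 mm.

d = 132 mm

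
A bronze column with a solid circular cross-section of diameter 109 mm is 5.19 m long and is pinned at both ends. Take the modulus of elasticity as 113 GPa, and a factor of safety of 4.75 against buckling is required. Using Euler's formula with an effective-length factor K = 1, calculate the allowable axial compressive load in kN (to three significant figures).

I = πd⁴/64 = π×109⁴/64 = 6.929×10^6 mm⁴.
Effective length L_e = KL = 1×5.19 m = 5190 mm.
Euler critical load P_cr = π²EI/L_e² = π²×113000×6.929×10^6/5190² = 286900 N.
P_allow = P_cr/n = 286900/4.75 = 60400 N.

P_allow = 60.4 kN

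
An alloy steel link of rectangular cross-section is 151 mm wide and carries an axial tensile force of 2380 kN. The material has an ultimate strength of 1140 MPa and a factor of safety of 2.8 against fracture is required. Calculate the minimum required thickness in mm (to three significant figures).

σ_allow = 1140/2.8 = 407.1 MPa.
Required area A = F/σ_allow = 2380000/407.1 = 5846 mm².
t = A/w = 5846/151 = 38.71 mm.

t = 38.7 mm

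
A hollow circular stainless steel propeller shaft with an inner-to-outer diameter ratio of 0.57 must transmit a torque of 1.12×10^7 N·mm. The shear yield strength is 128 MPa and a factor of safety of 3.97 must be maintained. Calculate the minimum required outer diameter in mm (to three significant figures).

τ_allow = 128/3.97 = 32.24 MPa.
For a hollow shaft τ = 16T/[πd_o³(1−k⁴)] with k = 0.57, so 1−k⁴ = 0.8944.
d_o³ = 16T/[π τ_allow (1−k⁴)] = 16×1.1200×10^7/(π×32.24×0.8944) = 1.978×10^6 mm³.
d_o = 125.5 mm.

d_o = 126 mm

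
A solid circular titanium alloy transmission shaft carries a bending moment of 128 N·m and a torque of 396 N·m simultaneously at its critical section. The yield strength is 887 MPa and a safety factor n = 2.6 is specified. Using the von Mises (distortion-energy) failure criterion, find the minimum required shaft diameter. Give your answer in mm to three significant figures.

σ_allow = σ_y/n = 887/2.6 = 341.2 MPa.
For a solid shaft σ_b = 32M/(πd³) and τ = 16T/(πd³), so the von Mises stress is σ' = (16/πd³)·√(4M²+3T²).
√(4M²+3T²) = √(4×(128000)² + 3×(396000)²) = 732100 N·mm.
d³ = 16×732100/(π×341.2) = 10930 mm³.
d = 22.19 mm.

d = 22.2 mm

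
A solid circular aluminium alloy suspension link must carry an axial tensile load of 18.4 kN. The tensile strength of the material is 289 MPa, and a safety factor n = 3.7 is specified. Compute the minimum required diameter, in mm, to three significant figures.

d = 17.3 mm

Allowable stress σ_allow = 289/3.7 = 78.11 MPa.
Required area A = F/σ_allow = 18400/78.11 = 235.6 mm².
A = πd²/4 → d = √(4A/π) = 17.32 mm.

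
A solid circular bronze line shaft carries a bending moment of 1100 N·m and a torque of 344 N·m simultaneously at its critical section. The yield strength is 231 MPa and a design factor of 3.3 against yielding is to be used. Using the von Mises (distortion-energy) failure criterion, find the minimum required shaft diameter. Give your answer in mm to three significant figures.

d = 54.9 mm

σ_allow = σ_y/n = 231/3.3 = 70.00 MPa.
For a solid shaft σ_b = 32M/(πd³) and τ = 16T/(πd³), so the von Mises stress is σ' = (16/πd³)·√(4M²+3T²).
√(4M²+3T²) = √(4×(1.100×10^6)² + 3×(344000)²) = 2.279×10^6 N·mm.
d³ = 16×2.279×10^6/(π×70.00) = 165800 mm³.
d = 54.94 mm.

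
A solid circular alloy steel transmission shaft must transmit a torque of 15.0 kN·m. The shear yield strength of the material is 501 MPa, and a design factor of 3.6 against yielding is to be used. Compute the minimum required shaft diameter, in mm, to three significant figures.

d = 81.9 mm

Allowable shear stress τ_allow = 501/3.6 = 139.2 MPa.
For a solid shaft τ = 16T/(πd³), so d³ = 16T/(π τ_allow) = 16×1.5000×10^7/(π×139.2) = 548900 mm³.
d = (548900)^(1/3) = 81.88 mm.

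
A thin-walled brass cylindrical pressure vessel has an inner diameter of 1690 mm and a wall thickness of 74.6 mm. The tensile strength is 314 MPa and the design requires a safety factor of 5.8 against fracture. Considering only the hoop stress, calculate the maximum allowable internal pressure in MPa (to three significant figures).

p_allow = 4.78 MPa

σ_allow = 314/5.8 = 54.14 MPa.
σ_h = pD/(2t) → p_allow = 2σ_allow t/D = 2×54.14×74.6/1690 = 4.780 MPa.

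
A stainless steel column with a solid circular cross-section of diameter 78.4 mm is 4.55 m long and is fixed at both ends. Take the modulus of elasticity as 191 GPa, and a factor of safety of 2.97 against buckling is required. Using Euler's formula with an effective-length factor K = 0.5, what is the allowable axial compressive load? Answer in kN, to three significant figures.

P_allow = 227 kN

I = πd⁴/64 = π×78.4⁴/64 = 1.855×10^6 mm⁴.
Effective length L_e = KL = 0.5×4.55 m = 2275 mm.
Euler critical load P_cr = π²EI/L_e² = π²×191000×1.855×10^6/2275² = 675500 N.
P_allow = P_cr/n = 675500/2.97 = 227400 N.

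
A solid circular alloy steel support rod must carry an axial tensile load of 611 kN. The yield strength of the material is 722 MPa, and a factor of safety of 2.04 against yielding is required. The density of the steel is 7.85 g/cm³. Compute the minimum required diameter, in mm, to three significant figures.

Allowable stress σ_allow = 722/2.04 = 353.9 MPa.
Required area A = F/σ_allow = 611000/353.9 = 1726 mm².
A = πd²/4 → d = √(4A/π) = 46.88 mm.

d = 46.9 mm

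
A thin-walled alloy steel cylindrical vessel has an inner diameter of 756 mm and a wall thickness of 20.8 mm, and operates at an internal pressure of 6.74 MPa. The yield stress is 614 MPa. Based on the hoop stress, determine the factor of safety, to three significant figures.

σ_h = pD/(2t) = 6.74×756/(2×20.8) = 122.5 MPa.
n = 614/122.5 = 5.013.

n = 5.01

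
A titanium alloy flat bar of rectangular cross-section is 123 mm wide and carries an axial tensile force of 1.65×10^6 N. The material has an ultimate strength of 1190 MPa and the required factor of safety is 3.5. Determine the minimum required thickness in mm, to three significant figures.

t = 39.5 mm

σ_allow = 1190/3.5 = 340.0 MPa.
Required area A = F/σ_allow = 1650000/340.0 = 4853 mm².
t = A/w = 4853/123 = 39.45 mm.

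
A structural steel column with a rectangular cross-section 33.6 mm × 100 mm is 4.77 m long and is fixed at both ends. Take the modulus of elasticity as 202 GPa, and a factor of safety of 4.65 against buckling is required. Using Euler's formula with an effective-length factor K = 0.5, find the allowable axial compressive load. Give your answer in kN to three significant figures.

Buckling occurs about the weak axis: I_min = h·b³/12 = 100×33.6³/12 = 316100 mm⁴ (b = 33.6 mm is the smaller dimension).
Effective length L_e = KL = 0.5×4.77 m = 2385 mm.
Euler critical load P_cr = π²EI/L_e² = π²×202000×316100/2385² = 110800 N.
P_allow = P_cr/n = 110800/4.65 = 23830 N.

P_allow = 23.8 kN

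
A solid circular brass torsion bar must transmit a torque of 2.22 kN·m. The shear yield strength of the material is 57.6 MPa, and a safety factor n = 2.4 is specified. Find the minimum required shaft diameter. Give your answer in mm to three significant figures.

Allowable shear stress τ_allow = 57.6/2.4 = 24.00 MPa.
For a solid shaft τ = 16T/(πd³), so d³ = 16T/(π τ_allow) = 16×2220000/(π×24.00) = 471100 mm³.
d = (471100)^(1/3) = 77.81 mm.

d = 77.8 mm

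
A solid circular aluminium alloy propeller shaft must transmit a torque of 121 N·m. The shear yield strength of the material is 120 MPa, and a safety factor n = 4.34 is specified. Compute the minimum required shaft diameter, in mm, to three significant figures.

Allowable shear stress τ_allow = 120/4.34 = 27.65 MPa.
For a solid shaft τ = 16T/(πd³), so d³ = 16T/(π τ_allow) = 16×121000/(π×27.65) = 22290 mm³.
d = (22290)^(1/3) = 28.14 mm.

d = 28.1 mm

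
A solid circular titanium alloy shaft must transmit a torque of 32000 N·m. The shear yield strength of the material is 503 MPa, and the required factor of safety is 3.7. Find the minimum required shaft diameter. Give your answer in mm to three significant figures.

d = 106 mm

Allowable shear stress τ_allow = 503/3.7 = 135.9 MPa.
For a solid shaft τ = 16T/(πd³), so d³ = 16T/(π τ_allow) = 16×3.2000×10^7/(π×135.9) = 1.199×10^6 mm³.
d = (1.199×10^6)^(1/3) = 106.2 mm.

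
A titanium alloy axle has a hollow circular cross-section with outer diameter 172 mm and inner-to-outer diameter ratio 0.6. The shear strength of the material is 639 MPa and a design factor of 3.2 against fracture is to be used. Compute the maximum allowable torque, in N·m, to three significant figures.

τ_allow = 639/3.2 = 199.7 MPa.
For a hollow shaft T_allow = τ_allow·πd_o³(1−k⁴)/16 with 1−k⁴ = 0.8704, so πd_o³(1−k⁴)/16 = 869600 mm³.
T_allow = 199.7×869600 = 1.737×10^8 N·mm = 173700 N·m.

T_allow = 1.74×10^5 N·m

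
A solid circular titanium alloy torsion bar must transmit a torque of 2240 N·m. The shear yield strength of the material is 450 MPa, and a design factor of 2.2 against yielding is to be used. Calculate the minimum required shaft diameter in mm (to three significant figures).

Allowable shear stress τ_allow = 450/2.2 = 204.5 MPa.
For a solid shaft τ = 16T/(πd³), so d³ = 16T/(π τ_allow) = 16×2240000/(π×204.5) = 55770 mm³.
d = (55770)^(1/3) = 38.21 mm.

d = 38.2 mm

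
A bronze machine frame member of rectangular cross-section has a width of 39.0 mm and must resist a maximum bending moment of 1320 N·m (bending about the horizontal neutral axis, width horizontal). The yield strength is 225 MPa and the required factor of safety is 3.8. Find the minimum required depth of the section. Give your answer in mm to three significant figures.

σ_allow = 225/3.8 = 59.21 MPa.
For a rectangular section σ = 6M/(bh²), so h² = 6M/(b σ_allow) = 6×1320000/(39.0×59.21) = 3430 mm².
h = 58.56 mm.

h = 58.6 mm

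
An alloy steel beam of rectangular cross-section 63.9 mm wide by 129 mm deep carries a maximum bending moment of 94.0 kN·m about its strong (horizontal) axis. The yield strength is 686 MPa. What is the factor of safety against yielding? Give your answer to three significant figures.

n = 1.29

Section modulus S = bh²/6 = 63.9×129²/6 = 177200 mm³.
σ = M/S = 9.4000×10^7/177200 = 530.4 MPa.
n = 686/530.4 = 1.293.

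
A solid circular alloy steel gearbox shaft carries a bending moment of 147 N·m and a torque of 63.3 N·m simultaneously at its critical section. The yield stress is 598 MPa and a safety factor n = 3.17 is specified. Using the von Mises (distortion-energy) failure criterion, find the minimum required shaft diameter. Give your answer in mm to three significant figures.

d = 20.4 mm

σ_allow = σ_y/n = 598/3.17 = 188.6 MPa.
For a solid shaft σ_b = 32M/(πd³) and τ = 16T/(πd³), so the von Mises stress is σ' = (16/πd³)·√(4M²+3T²).
√(4M²+3T²) = √(4×(147000)² + 3×(63300)²) = 313800 N·mm.
d³ = 16×313800/(π×188.6) = 8471 mm³.
d = 20.39 mm.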